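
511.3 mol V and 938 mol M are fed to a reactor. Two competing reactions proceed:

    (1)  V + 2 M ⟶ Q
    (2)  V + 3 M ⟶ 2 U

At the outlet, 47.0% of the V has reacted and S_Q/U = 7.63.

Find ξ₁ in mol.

ξ₁ = 226 mol

Conversion of V: V consumed = 0.47 × 511.3 = 240.3 mol = 1ξ₁ + 1ξ₂.
Selectivity: 1ξ₁ / (2ξ₂) = 7.63 → ξ₁ = 15.26 ξ₂.
Substitute: (1·15.26 + 1) ξ₂ = 240.3 → ξ₂ = 14.78 mol, ξ₁ = 225.5 mol.
Outlet amounts (n = n₀ + Σ ν·ξ):
  V: 511.3 − 1(225.5) − 1(14.78) = 271
  M: 938 − 2(225.5) − 3(14.78) = 442.6
  Q: 0 + 1(225.5) = 225.5
  U: 0 + 2(14.78) = 29.56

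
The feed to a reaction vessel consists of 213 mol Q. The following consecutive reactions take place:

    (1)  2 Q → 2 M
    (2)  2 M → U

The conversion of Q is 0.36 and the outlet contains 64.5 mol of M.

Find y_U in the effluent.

0.0294

Conversion of Q: Q consumed = 2ξ₁ = 0.36 × 213 → ξ₁ = 38.34 mol.
M balance: n_M = 0 + 2ξ₁ − 2ξ₂ = 64.5 → ξ₂ = (2·38.34 − 64.5)/2 = 6.09 mol.
Outlet amounts (n = n₀ + Σ ν·ξ):
  Q: 213 − 2(38.34) = 136.3
  M: 0 + 2(38.34) − 2(6.09) = 64.5
  U: 0 + 1(6.09) = 6.09
Total out = 206.9 mol; y_U = 6.09 / 206.9 = 0.02943.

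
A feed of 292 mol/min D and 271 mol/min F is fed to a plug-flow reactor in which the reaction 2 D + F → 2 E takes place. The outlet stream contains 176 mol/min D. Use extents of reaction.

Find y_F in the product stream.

0.422

For D: n = n₀ − 2ξ → 176 = 292 − 2ξ, giving ξ = 58 mol/min.
Outlet amounts (n = n₀ + ν ξ):
  D: 292 − 2(58) = 176
  F: 271 − 1(58) = 213
  E: 0 + 2(58) = 116
Total out = 505 mol/min; y_F = 213 / 505 = 0.4218.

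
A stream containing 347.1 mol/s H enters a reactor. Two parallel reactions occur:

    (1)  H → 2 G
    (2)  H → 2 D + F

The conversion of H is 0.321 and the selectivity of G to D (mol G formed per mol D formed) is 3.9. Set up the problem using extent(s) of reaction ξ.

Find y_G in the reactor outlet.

0.369

Conversion of H: H consumed = 0.321 × 347.1 = 111.4 mol/s = 1ξ₁ + 1ξ₂.
Selectivity: 2ξ₁ / (2ξ₂) = 3.9 → ξ₁ = 3.9 ξ₂.
Substitute: (1·3.9 + 1) ξ₂ = 111.4 → ξ₂ = 22.74 mol/s, ξ₁ = 88.68 mol/s.
Outlet amounts (n = n₀ + Σ ν·ξ):
  H: 347.1 − 1(88.68) − 1(22.74) = 235.7
  G: 0 + 2(88.68) = 177.4
  D: 0 + 2(22.74) = 45.48
  F: 0 + 1(22.74) = 22.74
Total out = 481.3 mol/s; y_G = 177.4 / 481.3 = 0.3685.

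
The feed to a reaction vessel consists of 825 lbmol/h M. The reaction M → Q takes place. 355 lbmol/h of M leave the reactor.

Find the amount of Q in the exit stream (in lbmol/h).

For M: n = n₀ − 1ξ → 355 = 825 − 1ξ, giving ξ = 470 lbmol/h.
Outlet amounts (n = n₀ + ν ξ):
  M: 825 − 1(470) = 355
  Q: 0 + 1(470) = 470

470 lbmol/h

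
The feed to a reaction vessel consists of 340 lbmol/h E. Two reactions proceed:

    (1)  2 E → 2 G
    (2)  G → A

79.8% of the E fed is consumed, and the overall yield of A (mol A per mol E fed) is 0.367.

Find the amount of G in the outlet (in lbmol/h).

Conversion of E: E consumed = 2ξ₁ = 0.798 × 340 → ξ₁ = 135.7 lbmol/h.
Yield of A: 1ξ₂ / 340 = 0.367 → ξ₂ = 124.8 lbmol/h.
Outlet amounts (n = n₀ + Σ ν·ξ):
  E: 340 − 2(135.7) = 68.68
  G: 0 + 2(135.7) − 1(124.8) = 146.5
  A: 0 + 1(124.8) = 124.8

147 lbmol/h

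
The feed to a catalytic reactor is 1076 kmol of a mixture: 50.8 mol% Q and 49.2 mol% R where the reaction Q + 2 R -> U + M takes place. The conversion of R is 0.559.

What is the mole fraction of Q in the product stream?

0.43

R reacted = 0.559 × 529.4 = 295.9 kmol; ν_R = −2, so ξ = 295.9/2 = 148 kmol.
Outlet amounts (n = n₀ + ν ξ):
  Q: 546.6 − 1(148) = 398.6
  R: 529.4 − 2(148) = 233.5
  U: 0 + 1(148) = 148
  M: 0 + 1(148) = 148
Total out = 928 kmol; y_Q = 398.6 / 928 = 0.4296.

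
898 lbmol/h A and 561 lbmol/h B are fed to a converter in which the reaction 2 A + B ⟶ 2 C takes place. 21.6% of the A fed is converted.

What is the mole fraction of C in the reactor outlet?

0.142

A reacted = 0.216 × 898 = 194 lbmol/h; ν_A = −2, so ξ = 194/2 = 96.98 lbmol/h.
Outlet amounts (n = n₀ + ν ξ):
  A: 898 − 2(96.98) = 704
  B: 561 − 1(96.98) = 464
  C: 0 + 2(96.98) = 194
Total out = 1362 lbmol/h; y_C = 194 / 1362 = 0.1424.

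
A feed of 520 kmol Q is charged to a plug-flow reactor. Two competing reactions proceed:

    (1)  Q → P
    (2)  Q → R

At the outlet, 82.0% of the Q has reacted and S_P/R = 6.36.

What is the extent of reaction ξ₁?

Conversion of Q: Q consumed = 0.82 × 520 = 426.4 kmol = 1ξ₁ + 1ξ₂.
Selectivity: 1ξ₁ / (1ξ₂) = 6.36 → ξ₁ = 6.36 ξ₂.
Substitute: (1·6.36 + 1) ξ₂ = 426.4 → ξ₂ = 57.93 kmol, ξ₁ = 368.5 kmol.
Outlet amounts (n = n₀ + Σ ν·ξ):
  Q: 520 − 1(368.5) − 1(57.93) = 93.6
  P: 0 + 1(368.5) = 368.5
  R: 0 + 1(57.93) = 57.93

ξ₁ = 368 kmol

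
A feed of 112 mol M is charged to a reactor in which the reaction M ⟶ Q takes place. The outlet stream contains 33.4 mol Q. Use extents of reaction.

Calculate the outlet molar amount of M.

For Q: n = n₀ + 1ξ → 33.4 = 0 + 1ξ, giving ξ = 33.4 mol.
Outlet amounts (n = n₀ + ν ξ):
  M: 112 − 1(33.4) = 78.6
  Q: 0 + 1(33.4) = 33.4

78.6 mol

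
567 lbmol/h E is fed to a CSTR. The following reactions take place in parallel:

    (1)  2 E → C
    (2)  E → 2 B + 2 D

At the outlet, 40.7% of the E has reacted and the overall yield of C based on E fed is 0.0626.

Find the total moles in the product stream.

Yield of C: 1ξ₁ / 567 = 0.0626 → ξ₁ = 35.49 lbmol/h.
Conversion of E: 2ξ₁ + 1ξ₂ = 0.407 × 567 = 230.8 → ξ₂ = 159.8 lbmol/h.
Outlet amounts (n = n₀ + Σ ν·ξ):
  E: 567 − 2(35.49) − 1(159.8) = 336.2
  C: 0 + 1(35.49) = 35.49
  B: 0 + 2(159.8) = 319.6
  D: 0 + 2(159.8) = 319.6
Total out = 336.2 + 35.49 + 319.6 + 319.6 = 1011 lbmol/h.

1010 lbmol/h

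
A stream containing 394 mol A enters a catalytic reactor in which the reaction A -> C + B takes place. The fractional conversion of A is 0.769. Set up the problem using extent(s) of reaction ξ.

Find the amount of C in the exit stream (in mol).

A reacted = 0.769 × 394 = 303 mol; ν_A = −1, so ξ = 303/1 = 303 mol.
Outlet amounts (n = n₀ + ν ξ):
  A: 394 − 1(303) = 91.01
  C: 0 + 1(303) = 303
  B: 0 + 1(303) = 303

303 mol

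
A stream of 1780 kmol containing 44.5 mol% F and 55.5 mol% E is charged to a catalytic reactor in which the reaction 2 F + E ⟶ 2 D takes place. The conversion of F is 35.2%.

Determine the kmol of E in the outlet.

848 kmol

F reacted = 0.352 × 792.1 = 278.8 kmol; ν_F = −2, so ξ = 278.8/2 = 139.4 kmol.
Outlet amounts (n = n₀ + ν ξ):
  F: 792.1 − 2(139.4) = 513.3
  E: 987.9 − 1(139.4) = 848.5
  D: 0 + 2(139.4) = 278.8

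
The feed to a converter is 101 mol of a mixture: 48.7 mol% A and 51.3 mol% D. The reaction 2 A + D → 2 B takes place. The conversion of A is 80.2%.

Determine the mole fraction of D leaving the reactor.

0.395

A reacted = 0.802 × 49.19 = 39.45 mol; ν_A = −2, so ξ = 39.45/2 = 19.72 mol.
Outlet amounts (n = n₀ + ν ξ):
  A: 49.19 − 2(19.72) = 9.739
  D: 51.81 − 1(19.72) = 32.09
  B: 0 + 2(19.72) = 39.45
Total out = 81.28 mol; y_D = 32.09 / 81.28 = 0.3948.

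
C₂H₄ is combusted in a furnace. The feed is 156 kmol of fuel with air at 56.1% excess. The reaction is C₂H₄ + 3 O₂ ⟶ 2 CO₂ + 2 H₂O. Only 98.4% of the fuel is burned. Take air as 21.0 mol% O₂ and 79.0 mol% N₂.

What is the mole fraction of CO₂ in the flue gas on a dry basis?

0.0923

Stoichiometric O₂ = 3 × 156 = 468 kmol; O₂ fed = 468 × 1.561 = 730.5 kmol.
N₂ fed = 730.5 × 79/21 = 2748 kmol.
Fuel reacted = 0.984 × 156 → ξ = 153.5 kmol.
Outlet (n = n₀ + ν ξ):
  C₂H₄: 156 − 1(153.5) = 2.496
  O₂: 730.5 − 3(153.5) = 270
  N₂: 2748 (inert)
  CO₂: 0 + 2(153.5) = 307
  H₂O: 0 + 2(153.5) = 307
Dry total = 3328 kmol; y_CO₂ (dry) = 307 / 3328 = 0.09226.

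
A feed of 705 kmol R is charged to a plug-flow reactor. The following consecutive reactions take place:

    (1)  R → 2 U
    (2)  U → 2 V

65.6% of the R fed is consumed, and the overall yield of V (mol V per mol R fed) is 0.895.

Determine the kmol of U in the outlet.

609 kmol

Conversion of R: R consumed = 1ξ₁ = 0.656 × 705 → ξ₁ = 462.5 kmol.
Yield of V: 2ξ₂ / 705 = 0.895 → ξ₂ = 315.5 kmol.
Outlet amounts (n = n₀ + Σ ν·ξ):
  R: 705 − 1(462.5) = 242.5
  U: 0 + 2(462.5) − 1(315.5) = 609.5
  V: 0 + 2(315.5) = 631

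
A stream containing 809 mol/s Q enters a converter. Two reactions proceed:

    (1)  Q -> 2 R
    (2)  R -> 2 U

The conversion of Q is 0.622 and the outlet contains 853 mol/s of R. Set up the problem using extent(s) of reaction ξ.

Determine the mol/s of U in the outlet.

307 mol/s

Conversion of Q: Q consumed = 1ξ₁ = 0.622 × 809 → ξ₁ = 503.2 mol/s.
R balance: n_R = 0 + 2ξ₁ − 1ξ₂ = 853 → ξ₂ = (2·503.2 − 853)/1 = 153.4 mol/s.
Outlet amounts (n = n₀ + Σ ν·ξ):
  Q: 809 − 1(503.2) = 305.8
  R: 0 + 2(503.2) − 1(153.4) = 853
  U: 0 + 2(153.4) = 306.8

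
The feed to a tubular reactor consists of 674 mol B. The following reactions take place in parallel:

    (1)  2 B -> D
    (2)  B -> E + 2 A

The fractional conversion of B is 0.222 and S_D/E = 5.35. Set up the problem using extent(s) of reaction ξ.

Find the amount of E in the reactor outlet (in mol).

12.8 mol

Conversion of B: B consumed = 0.222 × 674 = 149.6 mol = 2ξ₁ + 1ξ₂.
Selectivity: 1ξ₁ / (1ξ₂) = 5.35 → ξ₁ = 5.35 ξ₂.
Substitute: (2·5.35 + 1) ξ₂ = 149.6 → ξ₂ = 12.79 mol, ξ₁ = 68.42 mol.
Outlet amounts (n = n₀ + Σ ν·ξ):
  B: 674 − 2(68.42) − 1(12.79) = 524.4
  D: 0 + 1(68.42) = 68.42
  E: 0 + 1(12.79) = 12.79
  A: 0 + 2(12.79) = 25.58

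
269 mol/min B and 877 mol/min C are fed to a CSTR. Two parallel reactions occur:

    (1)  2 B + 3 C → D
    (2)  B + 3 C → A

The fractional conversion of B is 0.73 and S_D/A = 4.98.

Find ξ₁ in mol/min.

ξ₁ = 89.2 mol/min

Conversion of B: B consumed = 0.73 × 269 = 196.4 mol/min = 2ξ₁ + 1ξ₂.
Selectivity: 1ξ₁ / (1ξ₂) = 4.98 → ξ₁ = 4.98 ξ₂.
Substitute: (2·4.98 + 1) ξ₂ = 196.4 → ξ₂ = 17.92 mol/min, ξ₁ = 89.23 mol/min.
Outlet amounts (n = n₀ + Σ ν·ξ):
  B: 269 − 2(89.23) − 1(17.92) = 72.63
  C: 877 − 3(89.23) − 3(17.92) = 555.6
  D: 0 + 1(89.23) = 89.23
  A: 0 + 1(17.92) = 17.92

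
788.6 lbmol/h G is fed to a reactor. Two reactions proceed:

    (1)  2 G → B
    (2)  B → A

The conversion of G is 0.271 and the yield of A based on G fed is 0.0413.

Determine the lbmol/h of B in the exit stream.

Conversion of G: G consumed = 2ξ₁ = 0.271 × 788.6 → ξ₁ = 106.9 lbmol/h.
Yield of A: 1ξ₂ / 788.6 = 0.0413 → ξ₂ = 32.57 lbmol/h.
Outlet amounts (n = n₀ + Σ ν·ξ):
  G: 788.6 − 2(106.9) = 574.9
  B: 0 + 1(106.9) − 1(32.57) = 74.29
  A: 0 + 1(32.57) = 32.57

74.3 lbmol/h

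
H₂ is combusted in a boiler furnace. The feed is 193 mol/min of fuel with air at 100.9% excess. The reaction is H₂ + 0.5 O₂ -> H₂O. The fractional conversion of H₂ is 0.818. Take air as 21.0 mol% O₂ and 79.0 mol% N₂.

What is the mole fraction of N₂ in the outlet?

0.703

Stoichiometric O₂ = 0.5 × 193 = 96.5 mol/min; O₂ fed = 96.5 × 2.009 = 193.9 mol/min.
N₂ fed = 193.9 × 79/21 = 729.3 mol/min.
Fuel reacted = 0.818 × 193 → ξ = 157.9 mol/min.
Outlet (n = n₀ + ν ξ):
  H₂: 193 − 1(157.9) = 35.13
  O₂: 193.9 − 0.5(157.9) = 114.9
  N₂: 729.3 (inert)
  H₂O: 0 + 1(157.9) = 157.9
Total out = 1037 mol/min; y_N₂ = 729.3 / 1037 = 0.7031.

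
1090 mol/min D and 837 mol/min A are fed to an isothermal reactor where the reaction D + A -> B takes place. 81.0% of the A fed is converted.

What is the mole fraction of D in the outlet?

0.33

A reacted = 0.81 × 837 = 678 mol/min; ν_A = −1, so ξ = 678/1 = 678 mol/min.
Outlet amounts (n = n₀ + ν ξ):
  D: 1090 − 1(678) = 412
  A: 837 − 1(678) = 159
  B: 0 + 1(678) = 678
Total out = 1249 mol/min; y_D = 412 / 1249 = 0.3299.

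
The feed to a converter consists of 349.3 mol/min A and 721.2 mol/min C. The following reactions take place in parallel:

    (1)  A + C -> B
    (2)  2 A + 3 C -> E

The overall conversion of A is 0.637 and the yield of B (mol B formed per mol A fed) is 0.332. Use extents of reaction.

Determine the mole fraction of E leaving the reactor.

0.0718

Yield of B: 1ξ₁ / 349.3 = 0.332 → ξ₁ = 116 mol/min.
Conversion of A: 1ξ₁ + 2ξ₂ = 0.637 × 349.3 = 222.5 → ξ₂ = 53.27 mol/min.
Outlet amounts (n = n₀ + Σ ν·ξ):
  A: 349.3 − 1(116) − 2(53.27) = 126.8
  C: 721.2 − 1(116) − 3(53.27) = 445.4
  B: 0 + 1(116) = 116
  E: 0 + 1(53.27) = 53.27
Total out = 741.5 mol/min; y_E = 53.27 / 741.5 = 0.07184.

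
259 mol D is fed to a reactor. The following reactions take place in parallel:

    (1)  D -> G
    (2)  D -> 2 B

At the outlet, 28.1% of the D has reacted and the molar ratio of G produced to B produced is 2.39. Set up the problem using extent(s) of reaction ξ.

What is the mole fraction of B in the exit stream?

Conversion of D: D consumed = 0.281 × 259 = 72.78 mol = 1ξ₁ + 1ξ₂.
Selectivity: 1ξ₁ / (2ξ₂) = 2.39 → ξ₁ = 4.78 ξ₂.
Substitute: (1·4.78 + 1) ξ₂ = 72.78 → ξ₂ = 12.59 mol, ξ₁ = 60.19 mol.
Outlet amounts (n = n₀ + Σ ν·ξ):
  D: 259 − 1(60.19) − 1(12.59) = 186.2
  G: 0 + 1(60.19) = 60.19
  B: 0 + 2(12.59) = 25.18
Total out = 271.6 mol; y_B = 25.18 / 271.6 = 0.09272.

0.0927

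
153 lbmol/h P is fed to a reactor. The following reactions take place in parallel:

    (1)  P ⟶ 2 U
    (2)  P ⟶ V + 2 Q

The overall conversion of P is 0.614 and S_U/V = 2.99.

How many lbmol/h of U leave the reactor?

Conversion of P: P consumed = 0.614 × 153 = 93.94 lbmol/h = 1ξ₁ + 1ξ₂.
Selectivity: 2ξ₁ / (1ξ₂) = 2.99 → ξ₁ = 1.495 ξ₂.
Substitute: (1·1.495 + 1) ξ₂ = 93.94 → ξ₂ = 37.65 lbmol/h, ξ₁ = 56.29 lbmol/h.
Outlet amounts (n = n₀ + Σ ν·ξ):
  P: 153 − 1(56.29) − 1(37.65) = 59.06
  U: 0 + 2(56.29) = 112.6
  V: 0 + 1(37.65) = 37.65
  Q: 0 + 2(37.65) = 75.3

113 lbmol/h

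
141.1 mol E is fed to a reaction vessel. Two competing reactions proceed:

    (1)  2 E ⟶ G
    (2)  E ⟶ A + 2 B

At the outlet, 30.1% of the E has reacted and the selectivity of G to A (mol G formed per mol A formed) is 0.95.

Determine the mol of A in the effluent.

Conversion of E: E consumed = 0.301 × 141.1 = 42.47 mol = 2ξ₁ + 1ξ₂.
Selectivity: 1ξ₁ / (1ξ₂) = 0.95 → ξ₁ = 0.95 ξ₂.
Substitute: (2·0.95 + 1) ξ₂ = 42.47 → ξ₂ = 14.65 mol, ξ₁ = 13.91 mol.
Outlet amounts (n = n₀ + Σ ν·ξ):
  E: 141.1 − 2(13.91) − 1(14.65) = 98.63
  G: 0 + 1(13.91) = 13.91
  A: 0 + 1(14.65) = 14.65
  B: 0 + 2(14.65) = 29.29

14.6 mol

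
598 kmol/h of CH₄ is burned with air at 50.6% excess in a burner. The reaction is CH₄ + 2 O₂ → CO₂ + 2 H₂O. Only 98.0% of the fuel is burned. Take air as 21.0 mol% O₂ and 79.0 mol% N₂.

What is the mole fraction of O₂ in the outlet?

0.0686

Stoichiometric O₂ = 2 × 598 = 1196 kmol/h; O₂ fed = 1196 × 1.506 = 1801 kmol/h.
N₂ fed = 1801 × 79/21 = 6776 kmol/h.
Fuel reacted = 0.98 × 598 → ξ = 586 kmol/h.
Outlet (n = n₀ + ν ξ):
  CH₄: 598 − 1(586) = 11.96
  O₂: 1801 − 2(586) = 629.1
  N₂: 6776 (inert)
  CO₂: 0 + 1(586) = 586
  H₂O: 0 + 2(586) = 1172
Total out = 9175 kmol/h; y_O₂ = 629.1 / 9175 = 0.06857.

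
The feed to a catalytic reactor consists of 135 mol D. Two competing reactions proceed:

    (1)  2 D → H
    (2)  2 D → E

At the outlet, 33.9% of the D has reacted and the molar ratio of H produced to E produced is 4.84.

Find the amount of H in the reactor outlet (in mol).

19 mol

Conversion of D: D consumed = 0.339 × 135 = 45.77 mol = 2ξ₁ + 2ξ₂.
Selectivity: 1ξ₁ / (1ξ₂) = 4.84 → ξ₁ = 4.84 ξ₂.
Substitute: (2·4.84 + 2) ξ₂ = 45.77 → ξ₂ = 3.918 mol, ξ₁ = 18.96 mol.
Outlet amounts (n = n₀ + Σ ν·ξ):
  D: 135 − 2(18.96) − 2(3.918) = 89.23
  H: 0 + 1(18.96) = 18.96
  E: 0 + 1(3.918) = 3.918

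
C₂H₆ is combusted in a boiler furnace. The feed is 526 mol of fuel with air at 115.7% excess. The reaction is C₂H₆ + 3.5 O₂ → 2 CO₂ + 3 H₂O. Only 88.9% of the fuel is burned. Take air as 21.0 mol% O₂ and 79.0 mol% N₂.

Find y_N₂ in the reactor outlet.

0.759

Stoichiometric O₂ = 3.5 × 526 = 1841 mol; O₂ fed = 1841 × 2.157 = 3971 mol.
N₂ fed = 3971 × 79/21 = 14940 mol.
Fuel reacted = 0.889 × 526 → ξ = 467.6 mol.
Outlet (n = n₀ + ν ξ):
  C₂H₆: 526 − 1(467.6) = 58.39
  O₂: 3971 − 3.5(467.6) = 2334
  N₂: 14940 (inert)
  CO₂: 0 + 2(467.6) = 935.2
  H₂O: 0 + 3(467.6) = 1403
Total out = 19670 mol; y_N₂ = 14940 / 19670 = 0.7595.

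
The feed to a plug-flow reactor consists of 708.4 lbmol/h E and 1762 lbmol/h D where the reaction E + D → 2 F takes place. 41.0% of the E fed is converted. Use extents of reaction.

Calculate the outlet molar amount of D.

1470 lbmol/h

E reacted = 0.41 × 708.4 = 290.4 lbmol/h; ν_E = −1, so ξ = 290.4/1 = 290.4 lbmol/h.
Outlet amounts (n = n₀ + ν ξ):
  E: 708.4 − 1(290.4) = 418
  D: 1762 − 1(290.4) = 1472
  F: 0 + 2(290.4) = 580.9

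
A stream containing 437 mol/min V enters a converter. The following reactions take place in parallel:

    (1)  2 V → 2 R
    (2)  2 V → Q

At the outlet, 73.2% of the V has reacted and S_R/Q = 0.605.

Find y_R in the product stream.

Conversion of V: V consumed = 0.732 × 437 = 319.9 mol/min = 2ξ₁ + 2ξ₂.
Selectivity: 2ξ₁ / (1ξ₂) = 0.605 → ξ₁ = 0.3025 ξ₂.
Substitute: (2·0.3025 + 2) ξ₂ = 319.9 → ξ₂ = 122.8 mol/min, ξ₁ = 37.15 mol/min.
Outlet amounts (n = n₀ + Σ ν·ξ):
  V: 437 − 2(37.15) − 2(122.8) = 117.1
  R: 0 + 2(37.15) = 74.29
  Q: 0 + 1(122.8) = 122.8
Total out = 314.2 mol/min; y_R = 74.29 / 314.2 = 0.2364.

0.236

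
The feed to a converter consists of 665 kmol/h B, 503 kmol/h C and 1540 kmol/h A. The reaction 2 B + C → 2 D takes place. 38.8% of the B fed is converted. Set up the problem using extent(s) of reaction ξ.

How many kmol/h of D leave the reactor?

B reacted = 0.388 × 665 = 258 kmol/h; ν_B = −2, so ξ = 258/2 = 129 kmol/h.
Outlet amounts (n = n₀ + ν ξ):
  B: 665 − 2(129) = 407
  C: 503 − 1(129) = 374
  D: 0 + 2(129) = 258
  A: 1540 (inert)

258 kmol/h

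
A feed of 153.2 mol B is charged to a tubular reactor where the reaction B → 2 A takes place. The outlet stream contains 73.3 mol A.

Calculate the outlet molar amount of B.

For A: n = n₀ + 2ξ → 73.3 = 0 + 2ξ, giving ξ = 36.65 mol.
Outlet amounts (n = n₀ + ν ξ):
  B: 153.2 − 1(36.65) = 116.5
  A: 0 + 2(36.65) = 73.3

117 mol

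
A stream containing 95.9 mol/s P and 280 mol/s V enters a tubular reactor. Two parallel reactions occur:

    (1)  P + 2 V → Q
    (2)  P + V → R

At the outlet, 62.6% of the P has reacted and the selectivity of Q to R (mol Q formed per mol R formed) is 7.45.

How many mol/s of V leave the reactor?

Conversion of P: P consumed = 0.626 × 95.9 = 60.03 mol/s = 1ξ₁ + 1ξ₂.
Selectivity: 1ξ₁ / (1ξ₂) = 7.45 → ξ₁ = 7.45 ξ₂.
Substitute: (1·7.45 + 1) ξ₂ = 60.03 → ξ₂ = 7.105 mol/s, ξ₁ = 52.93 mol/s.
Outlet amounts (n = n₀ + Σ ν·ξ):
  P: 95.9 − 1(52.93) − 1(7.105) = 35.87
  V: 280 − 2(52.93) − 1(7.105) = 167
  Q: 0 + 1(52.93) = 52.93
  R: 0 + 1(7.105) = 7.105

167 mol/s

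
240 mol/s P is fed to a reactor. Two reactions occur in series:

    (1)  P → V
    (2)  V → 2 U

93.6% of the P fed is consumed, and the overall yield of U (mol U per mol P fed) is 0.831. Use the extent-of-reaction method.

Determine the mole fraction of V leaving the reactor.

Conversion of P: P consumed = 1ξ₁ = 0.936 × 240 → ξ₁ = 224.6 mol/s.
Yield of U: 2ξ₂ / 240 = 0.831 → ξ₂ = 99.72 mol/s.
Outlet amounts (n = n₀ + Σ ν·ξ):
  P: 240 − 1(224.6) = 15.36
  V: 0 + 1(224.6) − 1(99.72) = 124.9
  U: 0 + 2(99.72) = 199.4
Total out = 339.7 mol/s; y_V = 124.9 / 339.7 = 0.3677.

0.368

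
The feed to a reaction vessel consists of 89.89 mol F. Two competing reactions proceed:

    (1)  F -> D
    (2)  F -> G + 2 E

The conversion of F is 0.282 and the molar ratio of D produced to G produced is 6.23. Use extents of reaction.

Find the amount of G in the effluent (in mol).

Conversion of F: F consumed = 0.282 × 89.89 = 25.35 mol = 1ξ₁ + 1ξ₂.
Selectivity: 1ξ₁ / (1ξ₂) = 6.23 → ξ₁ = 6.23 ξ₂.
Substitute: (1·6.23 + 1) ξ₂ = 25.35 → ξ₂ = 3.506 mol, ξ₁ = 21.84 mol.
Outlet amounts (n = n₀ + Σ ν·ξ):
  F: 89.89 − 1(21.84) − 1(3.506) = 64.54
  D: 0 + 1(21.84) = 21.84
  G: 0 + 1(3.506) = 3.506
  E: 0 + 2(3.506) = 7.012

3.51 mol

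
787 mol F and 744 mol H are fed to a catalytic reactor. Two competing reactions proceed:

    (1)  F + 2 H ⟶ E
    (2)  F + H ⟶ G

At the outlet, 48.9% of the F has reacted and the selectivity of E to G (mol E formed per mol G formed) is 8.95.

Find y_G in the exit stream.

Conversion of F: F consumed = 0.489 × 787 = 384.8 mol = 1ξ₁ + 1ξ₂.
Selectivity: 1ξ₁ / (1ξ₂) = 8.95 → ξ₁ = 8.95 ξ₂.
Substitute: (1·8.95 + 1) ξ₂ = 384.8 → ξ₂ = 38.68 mol, ξ₁ = 346.2 mol.
Outlet amounts (n = n₀ + Σ ν·ξ):
  F: 787 − 1(346.2) − 1(38.68) = 402.2
  H: 744 − 2(346.2) − 1(38.68) = 12.99
  E: 0 + 1(346.2) = 346.2
  G: 0 + 1(38.68) = 38.68
Total out = 800 mol; y_G = 38.68 / 800 = 0.04835.

0.0483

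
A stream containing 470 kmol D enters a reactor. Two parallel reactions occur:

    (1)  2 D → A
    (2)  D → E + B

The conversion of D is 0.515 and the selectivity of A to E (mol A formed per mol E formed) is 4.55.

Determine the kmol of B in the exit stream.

24 kmol

Conversion of D: D consumed = 0.515 × 470 = 242.1 kmol = 2ξ₁ + 1ξ₂.
Selectivity: 1ξ₁ / (1ξ₂) = 4.55 → ξ₁ = 4.55 ξ₂.
Substitute: (2·4.55 + 1) ξ₂ = 242.1 → ξ₂ = 23.97 kmol, ξ₁ = 109 kmol.
Outlet amounts (n = n₀ + Σ ν·ξ):
  D: 470 − 2(109) − 1(23.97) = 227.9
  A: 0 + 1(109) = 109
  E: 0 + 1(23.97) = 23.97
  B: 0 + 1(23.97) = 23.97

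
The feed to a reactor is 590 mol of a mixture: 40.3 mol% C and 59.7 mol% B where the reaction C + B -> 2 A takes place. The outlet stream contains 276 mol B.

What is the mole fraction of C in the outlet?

0.274

For B: n = n₀ − 1ξ → 276 = 352.2 − 1ξ, giving ξ = 76.23 mol.
Outlet amounts (n = n₀ + ν ξ):
  C: 237.8 − 1(76.23) = 161.5
  B: 352.2 − 1(76.23) = 276
  A: 0 + 2(76.23) = 152.5
Total out = 590 mol; y_C = 161.5 / 590 = 0.2738.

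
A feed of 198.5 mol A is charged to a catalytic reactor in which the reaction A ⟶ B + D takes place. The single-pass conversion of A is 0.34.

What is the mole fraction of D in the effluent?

A reacted = 0.34 × 198.5 = 67.49 mol; ν_A = −1, so ξ = 67.49/1 = 67.49 mol.
Outlet amounts (n = n₀ + ν ξ):
  A: 198.5 − 1(67.49) = 131
  B: 0 + 1(67.49) = 67.49
  D: 0 + 1(67.49) = 67.49
Total out = 266 mol; y_D = 67.49 / 266 = 0.2537.

0.254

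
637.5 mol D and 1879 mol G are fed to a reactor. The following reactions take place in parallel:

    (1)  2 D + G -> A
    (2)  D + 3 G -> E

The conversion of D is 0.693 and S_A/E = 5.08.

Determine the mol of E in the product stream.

39.6 mol

Conversion of D: D consumed = 0.693 × 637.5 = 441.8 mol = 2ξ₁ + 1ξ₂.
Selectivity: 1ξ₁ / (1ξ₂) = 5.08 → ξ₁ = 5.08 ξ₂.
Substitute: (2·5.08 + 1) ξ₂ = 441.8 → ξ₂ = 39.59 mol, ξ₁ = 201.1 mol.
Outlet amounts (n = n₀ + Σ ν·ξ):
  D: 637.5 − 2(201.1) − 1(39.59) = 195.7
  G: 1879 − 1(201.1) − 3(39.59) = 1559
  A: 0 + 1(201.1) = 201.1
  E: 0 + 1(39.59) = 39.59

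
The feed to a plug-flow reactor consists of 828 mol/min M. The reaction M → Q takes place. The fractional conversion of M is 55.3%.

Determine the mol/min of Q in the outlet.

M reacted = 0.553 × 828 = 457.9 mol/min; ν_M = −1, so ξ = 457.9/1 = 457.9 mol/min.
Outlet amounts (n = n₀ + ν ξ):
  M: 828 − 1(457.9) = 370.1
  Q: 0 + 1(457.9) = 457.9

458 mol/min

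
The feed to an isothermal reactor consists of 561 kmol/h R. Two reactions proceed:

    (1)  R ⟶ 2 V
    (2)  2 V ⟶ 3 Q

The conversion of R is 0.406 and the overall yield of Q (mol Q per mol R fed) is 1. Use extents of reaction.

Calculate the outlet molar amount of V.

Conversion of R: R consumed = 1ξ₁ = 0.406 × 561 → ξ₁ = 227.8 kmol/h.
Yield of Q: 3ξ₂ / 561 = 1 → ξ₂ = 187 kmol/h.
Outlet amounts (n = n₀ + Σ ν·ξ):
  R: 561 − 1(227.8) = 333.2
  V: 0 + 2(227.8) − 2(187) = 81.53
  Q: 0 + 3(187) = 561

81.5 kmol/h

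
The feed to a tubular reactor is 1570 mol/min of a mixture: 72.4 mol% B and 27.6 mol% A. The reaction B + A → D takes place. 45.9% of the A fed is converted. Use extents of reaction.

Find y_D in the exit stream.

0.145

A reacted = 0.459 × 433.3 = 198.9 mol/min; ν_A = −1, so ξ = 198.9/1 = 198.9 mol/min.
Outlet amounts (n = n₀ + ν ξ):
  B: 1137 − 1(198.9) = 937.8
  A: 433.3 − 1(198.9) = 234.4
  D: 0 + 1(198.9) = 198.9
Total out = 1371 mol/min; y_D = 198.9 / 1371 = 0.1451.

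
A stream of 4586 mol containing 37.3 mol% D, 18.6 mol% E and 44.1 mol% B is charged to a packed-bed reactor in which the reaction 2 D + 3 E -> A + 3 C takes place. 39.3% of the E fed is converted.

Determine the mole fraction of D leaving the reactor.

0.332

E reacted = 0.393 × 853 = 335.2 mol; ν_E = −3, so ξ = 335.2/3 = 111.7 mol.
Outlet amounts (n = n₀ + ν ξ):
  D: 1711 − 2(111.7) = 1487
  E: 853 − 3(111.7) = 517.8
  A: 0 + 1(111.7) = 111.7
  C: 0 + 3(111.7) = 335.2
  B: 2022 (inert)
Total out = 4474 mol; y_D = 1487 / 4474 = 0.3324.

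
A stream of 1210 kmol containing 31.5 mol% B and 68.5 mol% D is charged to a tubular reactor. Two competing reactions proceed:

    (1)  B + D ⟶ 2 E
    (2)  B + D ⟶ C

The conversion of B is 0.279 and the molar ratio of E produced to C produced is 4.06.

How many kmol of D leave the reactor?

723 kmol

Conversion of B: B consumed = 0.279 × 381.1 = 106.3 kmol = 1ξ₁ + 1ξ₂.
Selectivity: 2ξ₁ / (1ξ₂) = 4.06 → ξ₁ = 2.03 ξ₂.
Substitute: (1·2.03 + 1) ξ₂ = 106.3 → ξ₂ = 35.1 kmol, ξ₁ = 71.24 kmol.
Outlet amounts (n = n₀ + Σ ν·ξ):
  B: 381.1 − 1(71.24) − 1(35.1) = 274.8
  D: 828.9 − 1(71.24) − 1(35.1) = 722.5
  E: 0 + 2(71.24) = 142.5
  C: 0 + 1(35.1) = 35.1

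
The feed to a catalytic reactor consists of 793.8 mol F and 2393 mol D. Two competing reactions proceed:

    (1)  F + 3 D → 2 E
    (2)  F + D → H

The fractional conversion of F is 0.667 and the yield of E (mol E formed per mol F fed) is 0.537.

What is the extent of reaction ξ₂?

Yield of E: 2ξ₁ / 793.8 = 0.537 → ξ₁ = 213.1 mol.
Conversion of F: 1ξ₁ + 1ξ₂ = 0.667 × 793.8 = 529.5 → ξ₂ = 316.3 mol.
Outlet amounts (n = n₀ + Σ ν·ξ):
  F: 793.8 − 1(213.1) − 1(316.3) = 264.3
  D: 2393 − 3(213.1) − 1(316.3) = 1437
  E: 0 + 2(213.1) = 426.3
  H: 0 + 1(316.3) = 316.3

ξ₂ = 316 mol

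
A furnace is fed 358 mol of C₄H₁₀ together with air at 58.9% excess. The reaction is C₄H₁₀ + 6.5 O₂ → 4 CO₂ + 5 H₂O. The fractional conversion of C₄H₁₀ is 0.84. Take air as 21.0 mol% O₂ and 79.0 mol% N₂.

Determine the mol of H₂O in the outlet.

Stoichiometric O₂ = 6.5 × 358 = 2327 mol; O₂ fed = 2327 × 1.589 = 3698 mol.
N₂ fed = 3698 × 79/21 = 13910 mol.
Fuel reacted = 0.84 × 358 → ξ = 300.7 mol.
Outlet (n = n₀ + ν ξ):
  C₄H₁₀: 358 − 1(300.7) = 57.28
  O₂: 3698 − 6.5(300.7) = 1743
  N₂: 13910 (inert)
  CO₂: 0 + 4(300.7) = 1203
  H₂O: 0 + 5(300.7) = 1504

1500 mol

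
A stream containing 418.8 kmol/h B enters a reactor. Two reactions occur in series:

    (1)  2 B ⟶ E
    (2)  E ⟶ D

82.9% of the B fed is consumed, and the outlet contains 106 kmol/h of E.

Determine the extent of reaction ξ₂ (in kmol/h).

Conversion of B: B consumed = 2ξ₁ = 0.829 × 418.8 → ξ₁ = 173.6 kmol/h.
E balance: n_E = 0 + 1ξ₁ − 1ξ₂ = 106 → ξ₂ = (1·173.6 − 106)/1 = 67.59 kmol/h.
Outlet amounts (n = n₀ + Σ ν·ξ):
  B: 418.8 − 2(173.6) = 71.61
  E: 0 + 1(173.6) − 1(67.59) = 106
  D: 0 + 1(67.59) = 67.59

ξ₂ = 67.6 kmol/h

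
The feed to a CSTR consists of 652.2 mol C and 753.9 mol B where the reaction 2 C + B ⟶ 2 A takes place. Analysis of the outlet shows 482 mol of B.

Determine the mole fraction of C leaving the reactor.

0.0956

For B: n = n₀ − 1ξ → 482 = 753.9 − 1ξ, giving ξ = 271.9 mol.
Outlet amounts (n = n₀ + ν ξ):
  C: 652.2 − 2(271.9) = 108.4
  B: 753.9 − 1(271.9) = 482
  A: 0 + 2(271.9) = 543.8
Total out = 1134 mol; y_C = 108.4 / 1134 = 0.09557.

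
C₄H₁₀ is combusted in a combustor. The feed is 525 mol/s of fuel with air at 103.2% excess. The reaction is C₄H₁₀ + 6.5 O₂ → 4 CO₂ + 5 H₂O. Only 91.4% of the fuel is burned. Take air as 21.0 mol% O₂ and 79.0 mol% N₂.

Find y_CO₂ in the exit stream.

0.056

Stoichiometric O₂ = 6.5 × 525 = 3412 mol/s; O₂ fed = 3412 × 2.032 = 6934 mol/s.
N₂ fed = 6934 × 79/21 = 26090 mol/s.
Fuel reacted = 0.914 × 525 → ξ = 479.9 mol/s.
Outlet (n = n₀ + ν ξ):
  C₄H₁₀: 525 − 1(479.9) = 45.15
  O₂: 6934 − 6.5(479.9) = 3815
  N₂: 26090 (inert)
  CO₂: 0 + 4(479.9) = 1919
  H₂O: 0 + 5(479.9) = 2399
Total out = 34260 mol/s; y_CO₂ = 1919 / 34260 = 0.05602.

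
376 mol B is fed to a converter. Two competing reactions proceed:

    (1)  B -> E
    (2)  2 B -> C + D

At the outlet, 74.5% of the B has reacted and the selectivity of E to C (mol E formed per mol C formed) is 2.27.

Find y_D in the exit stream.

Conversion of B: B consumed = 0.745 × 376 = 280.1 mol = 1ξ₁ + 2ξ₂.
Selectivity: 1ξ₁ / (1ξ₂) = 2.27 → ξ₁ = 2.27 ξ₂.
Substitute: (1·2.27 + 2) ξ₂ = 280.1 → ξ₂ = 65.6 mol, ξ₁ = 148.9 mol.
Outlet amounts (n = n₀ + Σ ν·ξ):
  B: 376 − 1(148.9) − 2(65.6) = 95.88
  E: 0 + 1(148.9) = 148.9
  C: 0 + 1(65.6) = 65.6
  D: 0 + 1(65.6) = 65.6
Total out = 376 mol; y_D = 65.6 / 376 = 0.1745.

0.174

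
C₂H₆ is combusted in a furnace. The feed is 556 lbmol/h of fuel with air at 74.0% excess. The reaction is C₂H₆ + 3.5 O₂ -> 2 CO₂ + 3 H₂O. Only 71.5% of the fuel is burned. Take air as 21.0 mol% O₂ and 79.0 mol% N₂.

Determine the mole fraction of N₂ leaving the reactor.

Stoichiometric O₂ = 3.5 × 556 = 1946 lbmol/h; O₂ fed = 1946 × 1.740 = 3386 lbmol/h.
N₂ fed = 3386 × 79/21 = 12740 lbmol/h.
Fuel reacted = 0.715 × 556 → ξ = 397.5 lbmol/h.
Outlet (n = n₀ + ν ξ):
  C₂H₆: 556 − 1(397.5) = 158.5
  O₂: 3386 − 3.5(397.5) = 1995
  N₂: 12740 (inert)
  CO₂: 0 + 2(397.5) = 795.1
  H₂O: 0 + 3(397.5) = 1193
Total out = 16880 lbmol/h; y_N₂ = 12740 / 16880 = 0.7547.

0.755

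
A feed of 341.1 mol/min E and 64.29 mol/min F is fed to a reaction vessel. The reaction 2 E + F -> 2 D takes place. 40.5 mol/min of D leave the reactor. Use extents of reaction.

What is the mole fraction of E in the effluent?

For D: n = n₀ + 2ξ → 40.5 = 0 + 2ξ, giving ξ = 20.25 mol/min.
Outlet amounts (n = n₀ + ν ξ):
  E: 341.1 − 2(20.25) = 300.6
  F: 64.29 − 1(20.25) = 44.04
  D: 0 + 2(20.25) = 40.5
Total out = 385.1 mol/min; y_E = 300.6 / 385.1 = 0.7805.

0.78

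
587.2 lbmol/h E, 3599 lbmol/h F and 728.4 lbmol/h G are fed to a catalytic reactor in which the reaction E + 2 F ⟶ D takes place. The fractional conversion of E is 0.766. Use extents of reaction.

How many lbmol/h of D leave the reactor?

450 lbmol/h

E reacted = 0.766 × 587.2 = 449.8 lbmol/h; ν_E = −1, so ξ = 449.8/1 = 449.8 lbmol/h.
Outlet amounts (n = n₀ + ν ξ):
  E: 587.2 − 1(449.8) = 137.4
  F: 3599 − 2(449.8) = 2699
  D: 0 + 1(449.8) = 449.8
  G: 728.4 (inert)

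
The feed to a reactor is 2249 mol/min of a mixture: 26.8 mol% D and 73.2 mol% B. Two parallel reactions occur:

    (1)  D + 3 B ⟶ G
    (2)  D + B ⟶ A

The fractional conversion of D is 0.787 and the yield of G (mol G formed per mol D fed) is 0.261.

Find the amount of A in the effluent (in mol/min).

317 mol/min

Yield of G: 1ξ₁ / 602.7 = 0.261 → ξ₁ = 157.3 mol/min.
Conversion of D: 1ξ₁ + 1ξ₂ = 0.787 × 602.7 = 474.4 → ξ₂ = 317 mol/min.
Outlet amounts (n = n₀ + Σ ν·ξ):
  D: 602.7 − 1(157.3) − 1(317) = 128.4
  B: 1646 − 3(157.3) − 1(317) = 857.3
  G: 0 + 1(157.3) = 157.3
  A: 0 + 1(317) = 317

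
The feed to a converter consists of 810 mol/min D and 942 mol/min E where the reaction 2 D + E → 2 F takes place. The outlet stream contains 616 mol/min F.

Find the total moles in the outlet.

For F: n = n₀ + 2ξ → 616 = 0 + 2ξ, giving ξ = 308 mol/min.
Outlet amounts (n = n₀ + ν ξ):
  D: 810 − 2(308) = 194
  E: 942 − 1(308) = 634
  F: 0 + 2(308) = 616
Total out = 194 + 634 + 616 = 1444 mol/min.

1440 mol/min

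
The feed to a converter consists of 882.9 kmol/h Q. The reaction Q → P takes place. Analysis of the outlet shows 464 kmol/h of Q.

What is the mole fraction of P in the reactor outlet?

0.474

For Q: n = n₀ − 1ξ → 464 = 882.9 − 1ξ, giving ξ = 418.9 kmol/h.
Outlet amounts (n = n₀ + ν ξ):
  Q: 882.9 − 1(418.9) = 464
  P: 0 + 1(418.9) = 418.9
Total out = 882.9 kmol/h; y_P = 418.9 / 882.9 = 0.4745.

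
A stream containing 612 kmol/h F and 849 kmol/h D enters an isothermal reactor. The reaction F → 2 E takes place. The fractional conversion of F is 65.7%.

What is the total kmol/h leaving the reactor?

F reacted = 0.657 × 612 = 402.1 kmol/h; ν_F = −1, so ξ = 402.1/1 = 402.1 kmol/h.
Outlet amounts (n = n₀ + ν ξ):
  F: 612 − 1(402.1) = 209.9
  E: 0 + 2(402.1) = 804.2
  D: 849 (inert)
Total out = 209.9 + 804.2 + 849 = 1863 kmol/h.

1860 kmol/h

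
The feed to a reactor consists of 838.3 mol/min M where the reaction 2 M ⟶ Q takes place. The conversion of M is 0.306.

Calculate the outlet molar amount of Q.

M reacted = 0.306 × 838.3 = 256.5 mol/min; ν_M = −2, so ξ = 256.5/2 = 128.3 mol/min.
Outlet amounts (n = n₀ + ν ξ):
  M: 838.3 − 2(128.3) = 581.8
  Q: 0 + 1(128.3) = 128.3

128 mol/min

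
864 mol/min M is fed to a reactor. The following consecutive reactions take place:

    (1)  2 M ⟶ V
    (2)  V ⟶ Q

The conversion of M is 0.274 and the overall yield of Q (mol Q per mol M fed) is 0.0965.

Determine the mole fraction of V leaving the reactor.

Conversion of M: M consumed = 2ξ₁ = 0.274 × 864 → ξ₁ = 118.4 mol/min.
Yield of Q: 1ξ₂ / 864 = 0.0965 → ξ₂ = 83.38 mol/min.
Outlet amounts (n = n₀ + Σ ν·ξ):
  M: 864 − 2(118.4) = 627.3
  V: 0 + 1(118.4) − 1(83.38) = 34.99
  Q: 0 + 1(83.38) = 83.38
Total out = 745.6 mol/min; y_V = 34.99 / 745.6 = 0.04693.

0.0469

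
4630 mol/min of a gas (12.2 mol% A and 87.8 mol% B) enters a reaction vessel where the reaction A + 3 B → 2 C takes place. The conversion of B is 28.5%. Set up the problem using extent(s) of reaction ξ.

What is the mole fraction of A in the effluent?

0.0463

B reacted = 0.285 × 4065 = 1159 mol/min; ν_B = −3, so ξ = 1159/3 = 386.2 mol/min.
Outlet amounts (n = n₀ + ν ξ):
  A: 564.9 − 1(386.2) = 178.7
  B: 4065 − 3(386.2) = 2907
  C: 0 + 2(386.2) = 772.4
Total out = 3858 mol/min; y_A = 178.7 / 3858 = 0.04632.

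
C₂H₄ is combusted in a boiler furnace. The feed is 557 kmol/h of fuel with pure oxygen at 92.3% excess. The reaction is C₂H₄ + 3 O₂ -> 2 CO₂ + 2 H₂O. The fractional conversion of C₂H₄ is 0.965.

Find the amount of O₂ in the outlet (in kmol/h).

1600 kmol/h

Stoichiometric O₂ = 3 × 557 = 1671 kmol/h; O₂ fed = 1671 × 1.923 = 3213 kmol/h.
Fuel reacted = 0.965 × 557 → ξ = 537.5 kmol/h.
Outlet (n = n₀ + ν ξ):
  C₂H₄: 557 − 1(537.5) = 19.5
  O₂: 3213 − 3(537.5) = 1601
  CO₂: 0 + 2(537.5) = 1075
  H₂O: 0 + 2(537.5) = 1075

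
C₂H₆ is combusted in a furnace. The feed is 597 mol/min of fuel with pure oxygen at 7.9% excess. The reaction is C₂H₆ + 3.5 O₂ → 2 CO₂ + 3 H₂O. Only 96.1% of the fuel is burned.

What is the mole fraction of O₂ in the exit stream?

0.0786

Stoichiometric O₂ = 3.5 × 597 = 2090 mol/min; O₂ fed = 2090 × 1.079 = 2255 mol/min.
Fuel reacted = 0.961 × 597 → ξ = 573.7 mol/min.
Outlet (n = n₀ + ν ξ):
  C₂H₆: 597 − 1(573.7) = 23.28
  O₂: 2255 − 3.5(573.7) = 246.6
  CO₂: 0 + 2(573.7) = 1147
  H₂O: 0 + 3(573.7) = 1721
Total out = 3138 mol/min; y_O₂ = 246.6 / 3138 = 0.07856.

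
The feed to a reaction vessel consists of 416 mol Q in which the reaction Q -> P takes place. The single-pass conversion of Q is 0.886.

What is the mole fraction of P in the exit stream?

0.886

Q reacted = 0.886 × 416 = 368.6 mol; ν_Q = −1, so ξ = 368.6/1 = 368.6 mol.
Outlet amounts (n = n₀ + ν ξ):
  Q: 416 − 1(368.6) = 47.42
  P: 0 + 1(368.6) = 368.6
Total out = 416 mol; y_P = 368.6 / 416 = 0.886.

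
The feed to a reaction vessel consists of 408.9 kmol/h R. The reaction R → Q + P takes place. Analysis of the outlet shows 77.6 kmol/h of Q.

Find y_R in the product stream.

0.681

For Q: n = n₀ + 1ξ → 77.6 = 0 + 1ξ, giving ξ = 77.6 kmol/h.
Outlet amounts (n = n₀ + ν ξ):
  R: 408.9 − 1(77.6) = 331.3
  Q: 0 + 1(77.6) = 77.6
  P: 0 + 1(77.6) = 77.6
Total out = 486.5 kmol/h; y_R = 331.3 / 486.5 = 0.681.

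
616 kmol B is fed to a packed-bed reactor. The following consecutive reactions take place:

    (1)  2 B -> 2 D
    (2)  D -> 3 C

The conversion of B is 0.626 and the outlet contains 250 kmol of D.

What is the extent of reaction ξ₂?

Conversion of B: B consumed = 2ξ₁ = 0.626 × 616 → ξ₁ = 192.8 kmol.
D balance: n_D = 0 + 2ξ₁ − 1ξ₂ = 250 → ξ₂ = (2·192.8 − 250)/1 = 135.6 kmol.
Outlet amounts (n = n₀ + Σ ν·ξ):
  B: 616 − 2(192.8) = 230.4
  D: 0 + 2(192.8) − 1(135.6) = 250
  C: 0 + 3(135.6) = 406.8

ξ₂ = 136 kmol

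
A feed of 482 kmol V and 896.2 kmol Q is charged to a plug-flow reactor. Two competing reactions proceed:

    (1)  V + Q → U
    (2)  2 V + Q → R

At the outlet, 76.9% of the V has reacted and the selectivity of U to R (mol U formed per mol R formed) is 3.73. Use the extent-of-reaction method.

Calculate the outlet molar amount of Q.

590 kmol

Conversion of V: V consumed = 0.769 × 482 = 370.7 kmol = 1ξ₁ + 2ξ₂.
Selectivity: 1ξ₁ / (1ξ₂) = 3.73 → ξ₁ = 3.73 ξ₂.
Substitute: (1·3.73 + 2) ξ₂ = 370.7 → ξ₂ = 64.69 kmol, ξ₁ = 241.3 kmol.
Outlet amounts (n = n₀ + Σ ν·ξ):
  V: 482 − 1(241.3) − 2(64.69) = 111.3
  Q: 896.2 − 1(241.3) − 1(64.69) = 590.2
  U: 0 + 1(241.3) = 241.3
  R: 0 + 1(64.69) = 64.69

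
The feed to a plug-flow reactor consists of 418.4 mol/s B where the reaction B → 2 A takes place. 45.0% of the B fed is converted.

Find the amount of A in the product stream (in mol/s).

377 mol/s

B reacted = 0.45 × 418.4 = 188.3 mol/s; ν_B = −1, so ξ = 188.3/1 = 188.3 mol/s.
Outlet amounts (n = n₀ + ν ξ):
  B: 418.4 − 1(188.3) = 230.1
  A: 0 + 2(188.3) = 376.6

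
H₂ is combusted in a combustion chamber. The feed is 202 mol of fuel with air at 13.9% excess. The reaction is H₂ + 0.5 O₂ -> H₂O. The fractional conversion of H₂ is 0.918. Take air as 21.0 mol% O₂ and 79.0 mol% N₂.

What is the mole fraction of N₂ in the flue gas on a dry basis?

0.918

Stoichiometric O₂ = 0.5 × 202 = 101 mol; O₂ fed = 101 × 1.139 = 115 mol.
N₂ fed = 115 × 79/21 = 432.8 mol.
Fuel reacted = 0.918 × 202 → ξ = 185.4 mol.
Outlet (n = n₀ + ν ξ):
  H₂: 202 − 1(185.4) = 16.56
  O₂: 115 − 0.5(185.4) = 22.32
  N₂: 432.8 (inert)
  H₂O: 0 + 1(185.4) = 185.4
Dry total = 471.7 mol; y_N₂ (dry) = 432.8 / 471.7 = 0.9176.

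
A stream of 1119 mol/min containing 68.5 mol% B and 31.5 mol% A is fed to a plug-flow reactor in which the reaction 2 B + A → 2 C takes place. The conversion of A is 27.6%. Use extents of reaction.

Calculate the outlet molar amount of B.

A reacted = 0.276 × 352.5 = 97.29 mol/min; ν_A = −1, so ξ = 97.29/1 = 97.29 mol/min.
Outlet amounts (n = n₀ + ν ξ):
  B: 766.5 − 2(97.29) = 571.9
  A: 352.5 − 1(97.29) = 255.2
  C: 0 + 2(97.29) = 194.6

572 mol/min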